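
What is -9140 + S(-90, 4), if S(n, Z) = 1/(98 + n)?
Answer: -73119/8 ≈ -9139.9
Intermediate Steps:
-9140 + S(-90, 4) = -9140 + 1/(98 - 90) = -9140 + 1/8 = -73119/8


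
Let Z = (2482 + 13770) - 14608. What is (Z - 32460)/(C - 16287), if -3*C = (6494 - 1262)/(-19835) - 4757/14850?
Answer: 5446107057600/2878364656891 ≈ 1.8921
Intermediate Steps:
C = 34410059/176729850 (C = -((6494 - 1262)/(-19835) - 4757/14850)/3 = -(5232*(-1/19835) - 4757*1/14850)/3 = -(-5232/19835 - 4757/14850)/3 = -⅓*(-34410059/58909950) = 34410059/176729850 ≈ 0.19470)
Z = 1644 (Z = 16252 - 14608 = 1644)
(Z - 32460)/(C - 16287) = (1644 - 32460)/(34410059/176729850 - 16287) = -30816/(-2878364656891/176729850) = -30816*(-176729850/2878364656891) = 5446107057600/2878364656891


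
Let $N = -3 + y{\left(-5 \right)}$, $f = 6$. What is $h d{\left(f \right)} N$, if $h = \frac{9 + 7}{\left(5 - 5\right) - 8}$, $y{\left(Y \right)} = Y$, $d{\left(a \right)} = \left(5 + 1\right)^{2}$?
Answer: $576$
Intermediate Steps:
$d{\left(a \right)} = 36$ ($d{\left(a \right)} = 6^{2} = 36$)
$h = -2$ ($h = \frac{16}{0 - 8} = \frac{16}{-8} = 16 \left(- \frac{1}{8}\right) = -2$)
$N = -8$ ($N = -3 - 5 = -8$)
$h d{\left(f \right)} N = \left(-2\right) 36 \left(-8\right) = \left(-72\right) \left(-8\right) = 576$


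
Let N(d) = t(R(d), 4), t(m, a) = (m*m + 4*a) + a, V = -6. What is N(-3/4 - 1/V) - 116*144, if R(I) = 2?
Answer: -16680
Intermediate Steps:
t(m, a) = m**2 + 5*a (t(m, a) = (m**2 + 4*a) + a = m**2 + 5*a)
N(d) = 24 (N(d) = 2**2 + 5*4 = 4 + 20 = 24)
N(-3/4 - 1/V) - 116*144 = 24 - 116*144 = 24 - 16704 = -16680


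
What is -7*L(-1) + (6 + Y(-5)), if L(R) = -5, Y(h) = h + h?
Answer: 31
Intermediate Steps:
Y(h) = 2*h
-7*L(-1) + (6 + Y(-5)) = -7*(-5) + (6 + 2*(-5)) = 35 + (6 - 10) = 35 - 4 = 31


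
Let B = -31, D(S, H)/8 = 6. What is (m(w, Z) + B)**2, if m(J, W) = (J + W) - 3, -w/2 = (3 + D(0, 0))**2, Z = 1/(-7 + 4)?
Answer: 246772681/9 ≈ 2.7419e+7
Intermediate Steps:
D(S, H) = 48 (D(S, H) = 8*6 = 48)
Z = -1/3 (Z = 1/(-3) = -1/3 ≈ -0.33333)
w = -5202 (w = -2*(3 + 48)**2 = -2*51**2 = -2*2601 = -5202)
m(J, W) = -3 + J + W
(m(w, Z) + B)**2 = ((-3 - 5202 - 1/3) - 31)**2 = (-15616/3 - 31)**2 = (-15709/3)**2 = 246772681/9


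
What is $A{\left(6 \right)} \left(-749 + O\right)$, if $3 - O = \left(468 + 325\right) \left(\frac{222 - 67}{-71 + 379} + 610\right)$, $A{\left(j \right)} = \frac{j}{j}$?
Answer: $- \frac{149341523}{308} \approx -4.8488 \cdot 10^{5}$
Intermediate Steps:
$A{\left(j \right)} = 1$
$O = - \frac{149110831}{308}$ ($O = 3 - \left(468 + 325\right) \left(\frac{222 - 67}{-71 + 379} + 610\right) = 3 - 793 \left(\frac{155}{308} + 610\right) = 3 - 793 \cdot \frac{188035}{308} = 3 - \frac{149111755}{308} = - \frac{149110831}{308} \approx -4.8413 \cdot 10^{5}$)
$A{\left(6 \right)} \left(-749 + O\right) = 1 \left(-749 - \frac{149110831}{308}\right) = 1 \left(- \frac{149341523}{308}\right) = - \frac{149341523}{308}$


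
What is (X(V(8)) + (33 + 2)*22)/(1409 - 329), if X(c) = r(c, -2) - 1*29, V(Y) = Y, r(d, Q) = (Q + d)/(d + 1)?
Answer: 445/648 ≈ 0.68673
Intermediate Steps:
r(d, Q) = (Q + d)/(1 + d)
X(c) = -29 + (-2 + c)/(1 + c) (X(c) = (-2 + c)/(1 + c) - 1*29 = (-2 + c)/(1 + c) - 29 = -29 + (-2 + c)/(1 + c))
(X(V(8)) + (33 + 2)*22)/(1409 - 329) = ((-31 - 28*8)/(1 + 8) + (33 + 2)*22)/(1409 - 329) = ((-31 - 224)/9 + 35*22)/1080 = ((1/9)*(-255) + 770)*(1/1080) = (-85/3 + 770)*(1/1080) = (2225/3)*(1/1080) = 445/648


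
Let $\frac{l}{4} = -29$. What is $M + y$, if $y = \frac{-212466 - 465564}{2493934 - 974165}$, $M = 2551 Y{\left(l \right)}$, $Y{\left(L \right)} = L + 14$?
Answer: $- \frac{395447611368}{1519769} \approx -2.602 \cdot 10^{5}$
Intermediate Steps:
$l = -116$ ($l = 4 \left(-29\right) = -116$)
$Y{\left(L \right)} = 14 + L$
$M = -260202$ ($M = 2551 \left(14 - 116\right) = 2551 \left(-102\right) = -260202$)
$y = - \frac{678030}{1519769} \approx -0.44614$
$M + y = -260202 - \frac{678030}{1519769} = - \frac{395447611368}{1519769}$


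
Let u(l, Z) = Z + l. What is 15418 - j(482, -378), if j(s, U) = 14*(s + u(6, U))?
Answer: 13878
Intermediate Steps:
j(s, U) = 84 + 14*U + 14*s (j(s, U) = 14*(s + (U + 6)) = 14*(s + (6 + U)) = 14*(6 + U + s) = 84 + 14*U + 14*s)
15418 - j(482, -378) = 15418 - (84 + 14*(-378) + 14*482) = 15418 - (84 - 5292 + 6748) = 15418 - 1*1540 = 15418 - 1540 = 13878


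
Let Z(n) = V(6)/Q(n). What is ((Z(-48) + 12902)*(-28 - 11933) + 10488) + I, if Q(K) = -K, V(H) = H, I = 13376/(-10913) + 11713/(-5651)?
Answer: -76130499271322739/493354904 ≈ -1.5431e+8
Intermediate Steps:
I = -203411745/61669363 (I = 13376*(-1/10913) + 11713*(-1/5651) = -13376/10913 - 11713/5651 = -203411745/61669363 ≈ -3.2984)
Z(n) = -6/n (Z(n) = 6/((-n)) = 6*(-1/n) = -6/n)
((Z(-48) + 12902)*(-28 - 11933) + 10488) + I = ((-6/(-48) + 12902)*(-28 - 11933) + 10488) - 203411745/61669363 = ((-6*(-1/48) + 12902)*(-11961) + 10488) - 203411745/61669363 = ((⅛ + 12902)*(-11961) + 10488) - 203411745/61669363 = ((103217/8)*(-11961) + 10488) - 203411745/61669363 = (-1234578537/8 + 10488) - 203411745/61669363 = -1234494633/8 - 203411745/61669363 = -76130499271322739/493354904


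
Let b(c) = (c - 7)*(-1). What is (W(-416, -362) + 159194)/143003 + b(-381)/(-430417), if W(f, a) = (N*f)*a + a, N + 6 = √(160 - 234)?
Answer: -320595633404/61550922251 + 150592*I*√74/143003 ≈ -5.2086 + 9.0588*I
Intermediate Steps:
N = -6 + I*√74 (N = -6 + √(160 - 234) = -6 + √(-74) = -6 + I*√74 ≈ -6.0 + 8.6023*I)
W(f, a) = a + a*f*(-6 + I*√74) (W(f, a) = ((-6 + I*√74)*f)*a + a = (f*(-6 + I*√74))*a + a = a*f*(-6 + I*√74) + a = a + a*f*(-6 + I*√74))
b(c) = 7 - c (b(c) = (-7 + c)*(-1) = 7 - c)
(W(-416, -362) + 159194)/143003 + b(-381)/(-430417) = (-1*(-362)*(-1 - 416*(6 - I*√74)) + 159194)/143003 + (7 - 1*(-381))/(-430417) = (-1*(-362)*(-1 + (-2496 + 416*I*√74)) + 159194)*(1/143003) + (7 + 381)*(-1/430417) = (-1*(-362)*(-2497 + 416*I*√74) + 159194)*(1/143003) + 388*(-1/430417) = ((-903914 + 150592*I*√74) + 159194)*(1/143003) - 388/430417 = (-744720 + 150592*I*√74)*(1/143003) - 388/430417 = (-744720/143003 + 150592*I*√74/143003) - 388/430417 = -320595633404/61550922251 + 150592*I*√74/143003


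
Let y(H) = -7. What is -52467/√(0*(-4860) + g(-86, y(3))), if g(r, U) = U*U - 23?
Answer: -52467*√26/26 ≈ -10290.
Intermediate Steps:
g(r, U) = -23 + U² (g(r, U) = U² - 23 = -23 + U²)
-52467/√(0*(-4860) + g(-86, y(3))) = -52467/√(0*(-4860) + (-23 + (-7)²)) = -52467/√(0 + (-23 + 49)) = -52467/√(0 + 26) = -52467*√26/26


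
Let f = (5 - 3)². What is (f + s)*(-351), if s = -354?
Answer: 122850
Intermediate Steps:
f = 4 (f = 2² = 4)
(f + s)*(-351) = (4 - 354)*(-351) = -350*(-351) = 122850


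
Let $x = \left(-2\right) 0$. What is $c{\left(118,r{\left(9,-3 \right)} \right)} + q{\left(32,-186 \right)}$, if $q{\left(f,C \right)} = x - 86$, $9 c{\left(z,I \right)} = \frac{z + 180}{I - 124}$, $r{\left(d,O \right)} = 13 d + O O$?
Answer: $- \frac{625}{9} \approx -69.444$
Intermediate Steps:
$x = 0$
$r{\left(d,O \right)} = O^{2} + 13 d$ ($r{\left(d,O \right)} = 13 d + O^{2} = O^{2} + 13 d$)
$c{\left(z,I \right)} = \frac{180 + z}{9 \left(-124 + I\right)}$ ($c{\left(z,I \right)} = \frac{\left(z + 180\right) \frac{1}{I - 124}}{9} = \frac{\left(180 + z\right) \frac{1}{-124 + I}}{9} = \frac{\frac{1}{-124 + I} \left(180 + z\right)}{9} = \frac{180 + z}{9 \left(-124 + I\right)}$)
$q{\left(f,C \right)} = -86$ ($q{\left(f,C \right)} = 0 - 86 = -86$)
$c{\left(118,r{\left(9,-3 \right)} \right)} + q{\left(32,-186 \right)} = \frac{180 + 118}{9 \left(-124 + \left(\left(-3\right)^{2} + 13 \cdot 9\right)\right)} - 86 = \frac{1}{9} \frac{1}{-124 + \left(9 + 117\right)} 298 - 86 = \frac{1}{9} \frac{1}{-124 + 126} \cdot 298 - 86 = \frac{1}{9} \cdot \frac{1}{2} \cdot 298 - 86 = \frac{149}{9} - 86 = - \frac{625}{9}$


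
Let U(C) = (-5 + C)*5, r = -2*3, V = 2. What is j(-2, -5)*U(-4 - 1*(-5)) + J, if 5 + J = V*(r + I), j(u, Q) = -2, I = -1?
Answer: 21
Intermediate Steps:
r = -6
U(C) = -25 + 5*C
J = -19 (J = -5 + 2*(-6 - 1) = -5 + 2*(-7) = -5 - 14 = -19)
j(-2, -5)*U(-4 - 1*(-5)) + J = -2*(-25 + 5*(-4 - 1*(-5))) - 19 = -2*(-25 + 5*(-4 + 5)) - 19 = -2*(-25 + 5*1) - 19 = -2*(-25 + 5) - 19 = -2*(-20) - 19 = 40 - 19 = 21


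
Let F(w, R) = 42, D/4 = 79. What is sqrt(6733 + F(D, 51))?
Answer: 5*sqrt(271) ≈ 82.310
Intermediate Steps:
D = 316 (D = 4*79 = 316)
sqrt(6733 + F(D, 51)) = sqrt(6733 + 42) = sqrt(6775) = 5*sqrt(271)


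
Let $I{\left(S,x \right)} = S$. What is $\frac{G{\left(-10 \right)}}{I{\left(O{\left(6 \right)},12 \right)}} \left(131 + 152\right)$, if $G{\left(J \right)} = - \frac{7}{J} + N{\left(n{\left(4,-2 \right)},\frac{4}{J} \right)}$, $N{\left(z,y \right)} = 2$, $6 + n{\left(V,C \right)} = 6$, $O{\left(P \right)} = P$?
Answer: $\frac{2547}{20} \approx 127.35$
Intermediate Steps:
$n{\left(V,C \right)} = 0$ ($n{\left(V,C \right)} = -6 + 6 = 0$)
$G{\left(J \right)} = 2 - \frac{7}{J}$ ($G{\left(J \right)} = - \frac{7}{J} + 2 = 2 - \frac{7}{J}$)
$\frac{G{\left(-10 \right)}}{I{\left(O{\left(6 \right)},12 \right)}} \left(131 + 152\right) = \frac{2 - \frac{7}{-10}}{6} \left(131 + 152\right) = \left(2 - - \frac{7}{10}\right) \frac{1}{6} \cdot 283 = \left(2 + \frac{7}{10}\right) \frac{1}{6} \cdot 283 = \frac{27}{10} \cdot \frac{1}{6} \cdot 283 = \frac{9}{20} \cdot 283 = \frac{2547}{20}$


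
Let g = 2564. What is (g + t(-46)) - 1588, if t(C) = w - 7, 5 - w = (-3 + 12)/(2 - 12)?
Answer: 9749/10 ≈ 974.90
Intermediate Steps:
w = 59/10 (w = 5 - (-3 + 12)/(2 - 12) = 5 - 9/(-10) = 5 - 9*(-1)/10 = 5 - 1*(-9/10) = 5 + 9/10 = 59/10 ≈ 5.9000)
t(C) = -11/10 (t(C) = 59/10 - 7 = -11/10)
(g + t(-46)) - 1588 = (2564 - 11/10) - 1588 = 25629/10 - 1588 = 9749/10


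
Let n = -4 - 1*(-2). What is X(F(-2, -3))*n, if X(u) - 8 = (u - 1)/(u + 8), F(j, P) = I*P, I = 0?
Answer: -63/4 ≈ -15.750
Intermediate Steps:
F(j, P) = 0 (F(j, P) = 0*P = 0)
n = -2 (n = -4 + 2 = -2)
X(u) = 8 + (-1 + u)/(8 + u) (X(u) = 8 + (u - 1)/(u + 8) = 8 + (-1 + u)/(8 + u))
X(F(-2, -3))*n = (9*(7 + 0)/(8 + 0))*(-2) = (9*7/8)*(-2) = (9*(⅛)*7)*(-2) = (63/8)*(-2) = -63/4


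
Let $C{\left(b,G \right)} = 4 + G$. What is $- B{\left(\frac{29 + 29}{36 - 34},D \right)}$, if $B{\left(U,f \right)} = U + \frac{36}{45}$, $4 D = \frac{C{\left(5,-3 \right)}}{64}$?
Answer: $- \frac{149}{5} \approx -29.8$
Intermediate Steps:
$D = \frac{1}{256}$ ($D = \frac{\left(4 - 3\right) \frac{1}{64}}{4} = \frac{1 \cdot \frac{1}{64}}{4} = \frac{1}{4} \cdot \frac{1}{64} = \frac{1}{256} \approx 0.0039063$)
$B{\left(U,f \right)} = \frac{4}{5} + U$ ($B{\left(U,f \right)} = U + 36 \cdot \frac{1}{45} = U + \frac{4}{5} = \frac{4}{5} + U$)
$- B{\left(\frac{29 + 29}{36 - 34},D \right)} = - (\frac{4}{5} + \frac{29 + 29}{36 - 34}) = - (\frac{4}{5} + \frac{58}{2}) = - (\frac{4}{5} + 58 \cdot \frac{1}{2}) = - (\frac{4}{5} + 29) = \left(-1\right) \frac{149}{5} = - \frac{149}{5}$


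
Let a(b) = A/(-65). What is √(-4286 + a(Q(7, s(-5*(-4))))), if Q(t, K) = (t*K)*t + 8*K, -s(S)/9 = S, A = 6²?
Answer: I*√18110690/65 ≈ 65.472*I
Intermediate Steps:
A = 36
s(S) = -9*S
Q(t, K) = 8*K + K*t² (Q(t, K) = (K*t)*t + 8*K = K*t² + 8*K = 8*K + K*t²)
a(b) = -36/65 (a(b) = 36/(-65) = 36*(-1/65) = -36/65)
√(-4286 + a(Q(7, s(-5*(-4))))) = √(-4286 - 36/65) = √(-278626/65) = I*√18110690/65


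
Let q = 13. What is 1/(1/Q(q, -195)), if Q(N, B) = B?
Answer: -195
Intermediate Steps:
1/(1/Q(q, -195)) = 1/(1/(-195)) = 1/(-1/195) = -195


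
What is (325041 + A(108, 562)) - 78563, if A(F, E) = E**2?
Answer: 562322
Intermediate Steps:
(325041 + A(108, 562)) - 78563 = (325041 + 562**2) - 78563 = (325041 + 315844) - 78563 = 640885 - 78563 = 562322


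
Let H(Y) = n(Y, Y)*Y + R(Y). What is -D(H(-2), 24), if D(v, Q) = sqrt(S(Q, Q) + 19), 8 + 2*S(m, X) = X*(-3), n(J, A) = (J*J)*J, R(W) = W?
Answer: -I*sqrt(21) ≈ -4.5826*I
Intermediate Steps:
n(J, A) = J**3 (n(J, A) = J**2*J = J**3)
H(Y) = Y + Y**4 (H(Y) = Y**3*Y + Y = Y**4 + Y = Y + Y**4)
S(m, X) = -4 - 3*X/2 (S(m, X) = -4 + (X*(-3))/2 = -4 + (-3*X)/2 = -4 - 3*X/2)
D(v, Q) = sqrt(15 - 3*Q/2) (D(v, Q) = sqrt((-4 - 3*Q/2) + 19) = sqrt(15 - 3*Q/2))
-D(H(-2), 24) = -sqrt(60 - 6*24)/2 = -sqrt(60 - 144)/2 = -sqrt(-84)/2 = -2*I*sqrt(21)/2 = -I*sqrt(21)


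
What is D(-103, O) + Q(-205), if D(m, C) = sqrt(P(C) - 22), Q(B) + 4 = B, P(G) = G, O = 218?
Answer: -195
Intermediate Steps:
Q(B) = -4 + B
D(m, C) = sqrt(-22 + C) (D(m, C) = sqrt(C - 22) = sqrt(-22 + C))
D(-103, O) + Q(-205) = sqrt(-22 + 218) + (-4 - 205) = sqrt(196) - 209 = 14 - 209 = -195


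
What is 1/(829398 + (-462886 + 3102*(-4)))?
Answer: 1/354104 ≈ 2.8240e-6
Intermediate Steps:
1/(829398 + (-462886 + 3102*(-4))) = 1/(829398 + (-462886 - 12408)) = 1/(829398 - 475294) = 1/354104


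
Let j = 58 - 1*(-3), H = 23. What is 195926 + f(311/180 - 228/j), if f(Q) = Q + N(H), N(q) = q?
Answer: 2151497951/10980 ≈ 1.9595e+5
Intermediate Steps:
j = 61 (j = 58 + 3 = 61)
f(Q) = 23 + Q (f(Q) = Q + 23 = 23 + Q)
195926 + f(311/180 - 228/j) = 195926 + (23 + (311/180 - 228/61)) = 195926 + (23 - 22069/10980) = 195926 + 230471/10980 = 2151497951/10980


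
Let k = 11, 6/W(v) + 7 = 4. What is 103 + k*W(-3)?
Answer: 81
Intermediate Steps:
W(v) = -2 (W(v) = 6/(-7 + 4) = 6/(-3) = 6*(-⅓) = -2)
103 + k*W(-3) = 103 + 11*(-2) = 103 - 22 = 81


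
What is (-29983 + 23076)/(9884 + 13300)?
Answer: -6907/23184 ≈ -0.29792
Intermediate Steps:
(-29983 + 23076)/(9884 + 13300) = -6907/23184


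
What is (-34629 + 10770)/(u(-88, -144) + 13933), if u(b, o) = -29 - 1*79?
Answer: -23859/13825 ≈ -1.7258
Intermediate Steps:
u(b, o) = -108 (u(b, o) = -29 - 79 = -108)
(-34629 + 10770)/(u(-88, -144) + 13933) = (-34629 + 10770)/(-108 + 13933) = -23859/13825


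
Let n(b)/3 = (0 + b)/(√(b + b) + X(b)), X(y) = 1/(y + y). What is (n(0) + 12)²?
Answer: 144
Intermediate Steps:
X(y) = 1/(2*y)
n(b) = 3*b/(1/(2*b) + √2*√b) (n(b) = 3*((0 + b)/(√(b + b) + 1/(2*b))) = 3*(b/(√(2*b) + 1/(2*b))) = 3*(b/(√2*√b + 1/(2*b))) = 3*(b/(1/(2*b) + √2*√b)) = 3*b/(1/(2*b) + √2*√b))
(n(0) + 12)² = (6*0²/(1 + 2*√2*0^(3/2)) + 12)² = (6*0/(1 + 2*√2*0) + 12)² = (6*0/(1 + 0) + 12)² = (6*0/1 + 12)² = (6*0*1 + 12)² = (0 + 12)² = 12² = 144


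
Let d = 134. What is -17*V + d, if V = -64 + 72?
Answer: -2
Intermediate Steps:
V = 8
-17*V + d = -17*8 + 134 = -136 + 134 = -2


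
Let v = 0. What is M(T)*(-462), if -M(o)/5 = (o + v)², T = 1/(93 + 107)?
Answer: 231/4000 ≈ 0.057750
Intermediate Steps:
T = 1/200 ≈ 0.0050000
M(o) = -5*o² (M(o) = -5*(o + 0)² = -5*o²)
M(T)*(-462) = -5*(1/200)²*(-462) = -5*1/40000*(-462) = -1/8000*(-462) = 231/4000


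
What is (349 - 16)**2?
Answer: 110889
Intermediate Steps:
(349 - 16)**2 = 333**2 = 110889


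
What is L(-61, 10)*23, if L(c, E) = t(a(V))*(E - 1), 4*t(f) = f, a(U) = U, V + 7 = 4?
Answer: -621/4 ≈ -155.25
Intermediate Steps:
V = -3 (V = -7 + 4 = -3)
t(f) = f/4
L(c, E) = ¾ - 3*E/4 (L(c, E) = ((¼)*(-3))*(E - 1) = -3*(-1 + E)/4 = ¾ - 3*E/4)
L(-61, 10)*23 = (¾ - ¾*10)*23 = (¾ - 15/2)*23 = -27/4*23 = -621/4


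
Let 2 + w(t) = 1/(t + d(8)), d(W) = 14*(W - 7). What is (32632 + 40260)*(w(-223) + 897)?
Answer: 13634740168/209 ≈ 6.5238e+7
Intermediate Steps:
d(W) = -98 + 14*W (d(W) = 14*(-7 + W) = -98 + 14*W)
w(t) = -2 + 1/(14 + t) (w(t) = -2 + 1/(t + (-98 + 14*8)) = -2 + 1/(t + (-98 + 112)) = -2 + 1/(t + 14) = -2 + 1/(14 + t))
(32632 + 40260)*(w(-223) + 897) = (32632 + 40260)*((-27 - 2*(-223))/(14 - 223) + 897) = 72892*((-27 + 446)/(-209) + 897) = 72892*(-1/209*419 + 897) = 72892*(-419/209 + 897) = 72892*(187054/209) = 13634740168/209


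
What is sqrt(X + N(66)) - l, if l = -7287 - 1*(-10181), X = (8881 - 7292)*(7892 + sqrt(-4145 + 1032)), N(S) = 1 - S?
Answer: -2894 + sqrt(12540323 + 1589*I*sqrt(3113)) ≈ 647.25 + 12.518*I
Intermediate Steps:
X = 12540388 + 1589*I*sqrt(3113) (X = 1589*(7892 + sqrt(-3113)) = 1589*(7892 + I*sqrt(3113)) = 12540388 + 1589*I*sqrt(3113) ≈ 1.254e+7 + 88657.0*I)
l = 2894 (l = -7287 + 10181 = 2894)
sqrt(X + N(66)) - l = sqrt((12540388 + 1589*I*sqrt(3113)) + (1 - 1*66)) - 1*2894 = sqrt((12540388 + 1589*I*sqrt(3113)) + (1 - 66)) - 2894 = sqrt((12540388 + 1589*I*sqrt(3113)) - 65) - 2894 = sqrt(12540323 + 1589*I*sqrt(3113)) - 2894 = -2894 + sqrt(12540323 + 1589*I*sqrt(3113))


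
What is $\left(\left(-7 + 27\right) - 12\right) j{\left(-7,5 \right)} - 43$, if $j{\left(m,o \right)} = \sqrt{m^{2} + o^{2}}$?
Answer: $-43 + 8 \sqrt{74} \approx 25.819$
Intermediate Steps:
$\left(\left(-7 + 27\right) - 12\right) j{\left(-7,5 \right)} - 43 = \left(\left(-7 + 27\right) - 12\right) \sqrt{\left(-7\right)^{2} + 5^{2}} - 43 = \left(20 - 12\right) \sqrt{49 + 25} - 43 = 8 \sqrt{74} - 43 = -43 + 8 \sqrt{74}$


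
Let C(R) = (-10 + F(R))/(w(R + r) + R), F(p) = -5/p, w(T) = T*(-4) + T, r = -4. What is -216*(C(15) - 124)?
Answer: 26660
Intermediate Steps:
w(T) = -3*T (w(T) = -4*T + T = -3*T)
C(R) = (-10 - 5/R)/(12 - 2*R) (C(R) = (-10 - 5/R)/(-3*(R - 4) + R) = (-10 - 5/R)/(-3*(-4 + R) + R) = (-10 - 5/R)/((12 - 3*R) + R) = (-10 - 5/R)/(12 - 2*R))
-216*(C(15) - 124) = -216*((5/2)*(1 + 2*15)/(15*(-6 + 15)) - 124) = -216*((5/2)*(1/15)*(1 + 30)/9 - 124) = -216*((5/2)*(1/15)*(1/9)*31 - 124) = -216*(31/54 - 124) = -216*(-6665/54) = 26660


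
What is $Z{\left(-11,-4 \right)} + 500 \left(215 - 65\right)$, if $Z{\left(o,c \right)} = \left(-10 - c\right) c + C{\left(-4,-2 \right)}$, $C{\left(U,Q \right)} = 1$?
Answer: $75025$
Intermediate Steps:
$Z{\left(o,c \right)} = 1 + c \left(-10 - c\right)$ ($Z{\left(o,c \right)} = \left(-10 - c\right) c + 1 = c \left(-10 - c\right) + 1 = 1 + c \left(-10 - c\right)$)
$Z{\left(-11,-4 \right)} + 500 \left(215 - 65\right) = \left(1 - \left(-4\right)^{2} - -40\right) + 500 \left(215 - 65\right) = \left(1 - 16 + 40\right) + 500 \cdot 150 = \left(1 - 16 + 40\right) + 75000 = 25 + 75000 = 75025$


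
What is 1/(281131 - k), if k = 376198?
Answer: -1/95067 ≈ -1.0519e-5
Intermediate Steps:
1/(281131 - k) = 1/(281131 - 1*376198) = 1/(281131 - 376198) = 1/(-95067) = -1/95067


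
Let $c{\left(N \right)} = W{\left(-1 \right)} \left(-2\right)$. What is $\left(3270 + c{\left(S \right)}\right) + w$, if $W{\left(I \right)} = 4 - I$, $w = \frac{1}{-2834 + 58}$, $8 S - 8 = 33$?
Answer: $\frac{9049759}{2776} \approx 3260.0$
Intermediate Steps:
$S = \frac{41}{8}$ ($S = 1 + \frac{1}{8} \cdot 33 = 1 + \frac{33}{8} = \frac{41}{8} \approx 5.125$)
$w = - \frac{1}{2776}$ ($w = \frac{1}{-2776} = - \frac{1}{2776} \approx -0.00036023$)
$c{\left(N \right)} = -10$ ($c{\left(N \right)} = \left(4 - -1\right) \left(-2\right) = \left(4 + 1\right) \left(-2\right) = 5 \left(-2\right) = -10$)
$\left(3270 + c{\left(S \right)}\right) + w = \left(3270 - 10\right) - \frac{1}{2776} = 3260 - \frac{1}{2776} = \frac{9049759}{2776}$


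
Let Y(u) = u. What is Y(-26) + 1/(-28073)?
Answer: -729899/28073 ≈ -26.000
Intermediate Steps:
Y(-26) + 1/(-28073) = -26 + 1/(-28073) = -26 - 1/28073 = -729899/28073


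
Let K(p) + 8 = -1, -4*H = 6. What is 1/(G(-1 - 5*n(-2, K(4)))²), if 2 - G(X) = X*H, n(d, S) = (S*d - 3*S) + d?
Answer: 1/103684 ≈ 9.6447e-6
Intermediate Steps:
H = -3/2 (H = -¼*6 = -3/2 ≈ -1.5000)
K(p) = -9 (K(p) = -8 - 1 = -9)
n(d, S) = d - 3*S + S*d (n(d, S) = (-3*S + S*d) + d = d - 3*S + S*d)
G(X) = 2 + 3*X/2 (G(X) = 2 - X*(-3)/2 = 2 - (-3)*X/2 = 2 + 3*X/2)
1/(G(-1 - 5*n(-2, K(4)))²) = 1/((2 + 3*(-1 - 5*(-2 - 3*(-9) - 9*(-2)))/2)²) = 1/((2 + 3*(-1 - 5*(-2 + 27 + 18))/2)²) = 1/((2 + 3*(-1 - 5*43)/2)²) = 1/((2 + 3*(-1 - 215)/2)²) = 1/((2 + (3/2)*(-216))²) = 1/((2 - 324)²) = 1/((-322)²) = 1/103684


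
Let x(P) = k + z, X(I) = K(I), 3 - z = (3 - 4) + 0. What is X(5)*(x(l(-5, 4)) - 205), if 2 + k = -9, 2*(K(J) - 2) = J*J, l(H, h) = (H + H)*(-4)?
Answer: -3074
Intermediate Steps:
z = 4 (z = 3 - ((3 - 4) + 0) = 3 - (-1 + 0) = 3 - 1*(-1) = 3 + 1 = 4)
l(H, h) = -8*H (l(H, h) = (2*H)*(-4) = -8*H)
K(J) = 2 + J**2/2 (K(J) = 2 + (J*J)/2 = 2 + J**2/2)
k = -11 (k = -2 - 9 = -11)
X(I) = 2 + I**2/2
x(P) = -7 (x(P) = -11 + 4 = -7)
X(5)*(x(l(-5, 4)) - 205) = (2 + (1/2)*5**2)*(-7 - 205) = (2 + (1/2)*25)*(-212) = (2 + 25/2)*(-212) = (29/2)*(-212) = -3074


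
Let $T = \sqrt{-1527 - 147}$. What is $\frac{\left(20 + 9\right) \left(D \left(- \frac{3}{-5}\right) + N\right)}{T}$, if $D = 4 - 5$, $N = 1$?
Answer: $- \frac{29 i \sqrt{186}}{1395} \approx - 0.28352 i$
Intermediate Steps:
$D = -1$
$T = 3 i \sqrt{186}$ ($T = \sqrt{-1674} = 3 i \sqrt{186} \approx 40.915 i$)
$\frac{\left(20 + 9\right) \left(D \left(- \frac{3}{-5}\right) + N\right)}{T} = \frac{\left(20 + 9\right) \left(- \frac{-3}{-5} + 1\right)}{3 i \sqrt{186}} = 29 \left(- \frac{\left(-3\right) \left(-1\right)}{5} + 1\right) \left(- \frac{i \sqrt{186}}{558}\right) = 29 \left(\left(-1\right) \frac{3}{5} + 1\right) \left(- \frac{i \sqrt{186}}{558}\right) = 29 \left(- \frac{3}{5} + 1\right) \left(- \frac{i \sqrt{186}}{558}\right) = 29 \cdot \frac{2}{5} \left(- \frac{i \sqrt{186}}{558}\right) = \frac{58 \left(- \frac{i \sqrt{186}}{558}\right)}{5} = - \frac{29 i \sqrt{186}}{1395}$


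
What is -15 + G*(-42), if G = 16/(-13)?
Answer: 477/13 ≈ 36.692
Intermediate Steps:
G = -16/13 (G = 16*(-1/13) = -16/13 ≈ -1.2308)
-15 + G*(-42) = -15 - 16/13*(-42) = -15 + 672/13 = 477/13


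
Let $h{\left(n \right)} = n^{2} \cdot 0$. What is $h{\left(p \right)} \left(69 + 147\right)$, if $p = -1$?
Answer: $0$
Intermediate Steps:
$h{\left(n \right)} = 0$
$h{\left(p \right)} \left(69 + 147\right) = 0 \left(69 + 147\right) = 0 \cdot 216 = 0$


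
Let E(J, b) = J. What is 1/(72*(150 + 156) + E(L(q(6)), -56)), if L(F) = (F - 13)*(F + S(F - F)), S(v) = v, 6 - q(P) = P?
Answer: 1/22032 ≈ 4.5389e-5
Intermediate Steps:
q(P) = 6 - P
L(F) = F*(-13 + F) (L(F) = (F - 13)*(F + (F - F)) = (-13 + F)*(F + 0) = (-13 + F)*F = F*(-13 + F))
1/(72*(150 + 156) + E(L(q(6)), -56)) = 1/(72*(150 + 156) + (6 - 1*6)*(-13 + (6 - 1*6))) = 1/(72*306 + (6 - 6)*(-13 + (6 - 6))) = 1/(22032 + 0*(-13 + 0)) = 1/(22032 + 0*(-13)) = 1/(22032 + 0) = 1/22032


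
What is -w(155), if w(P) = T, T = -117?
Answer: 117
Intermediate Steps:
w(P) = -117
-w(155) = -1*(-117) = 117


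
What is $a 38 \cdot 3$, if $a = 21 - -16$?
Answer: $4218$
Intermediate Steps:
$a = 37$ ($a = 21 + 16 = 37$)
$a 38 \cdot 3 = 37 \cdot 38 \cdot 3 = 1406 \cdot 3 = 4218$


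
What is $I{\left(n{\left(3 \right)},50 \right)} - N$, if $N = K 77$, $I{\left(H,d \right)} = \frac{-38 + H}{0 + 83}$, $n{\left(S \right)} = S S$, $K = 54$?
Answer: $- \frac{345143}{83} \approx -4158.4$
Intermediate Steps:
$n{\left(S \right)} = S^{2}$
$I{\left(H,d \right)} = - \frac{38}{83} + \frac{H}{83}$ ($I{\left(H,d \right)} = \frac{-38 + H}{83} = \left(-38 + H\right) \frac{1}{83} = - \frac{38}{83} + \frac{H}{83}$)
$N = 4158$ ($N = 54 \cdot 77 = 4158$)
$I{\left(n{\left(3 \right)},50 \right)} - N = \left(- \frac{38}{83} + \frac{3^{2}}{83}\right) - 4158 = \left(- \frac{38}{83} + \frac{1}{83} \cdot 9\right) - 4158 = \left(- \frac{38}{83} + \frac{9}{83}\right) - 4158 = - \frac{29}{83} - 4158 = - \frac{345143}{83}$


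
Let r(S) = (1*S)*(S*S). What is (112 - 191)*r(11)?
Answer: -105149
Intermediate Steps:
r(S) = S**3 (r(S) = S*S**2 = S**3)
(112 - 191)*r(11) = (112 - 191)*11**3 = -79*1331 = -105149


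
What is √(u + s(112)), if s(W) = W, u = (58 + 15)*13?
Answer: √1061 ≈ 32.573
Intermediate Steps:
u = 949 (u = 73*13 = 949)
√(u + s(112)) = √(949 + 112) = √1061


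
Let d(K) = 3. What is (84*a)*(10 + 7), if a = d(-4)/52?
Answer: 1071/13 ≈ 82.385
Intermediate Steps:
a = 3/52 ≈ 0.057692
(84*a)*(10 + 7) = (84*(3/52))*(10 + 7) = (63/13)*17 = 1071/13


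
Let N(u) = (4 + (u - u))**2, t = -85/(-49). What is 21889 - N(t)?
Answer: 21873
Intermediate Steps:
t = 85/49 (t = -85*(-1/49) = 85/49 ≈ 1.7347)
N(u) = 16 (N(u) = (4 + 0)**2 = 4**2 = 16)
21889 - N(t) = 21889 - 1*16 = 21889 - 16 = 21873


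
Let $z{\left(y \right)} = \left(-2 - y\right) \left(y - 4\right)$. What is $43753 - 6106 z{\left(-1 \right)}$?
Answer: $13223$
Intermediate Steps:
$z{\left(y \right)} = \left(-4 + y\right) \left(-2 - y\right)$ ($z{\left(y \right)} = \left(-2 - y\right) \left(-4 + y\right) = \left(-4 + y\right) \left(-2 - y\right)$)
$43753 - 6106 z{\left(-1 \right)} = 43753 - 6106 \left(8 - \left(-1\right)^{2} + 2 \left(-1\right)\right) = 43753 - 6106 \left(8 - 1 - 2\right) = 43753 - 30530 = 13223$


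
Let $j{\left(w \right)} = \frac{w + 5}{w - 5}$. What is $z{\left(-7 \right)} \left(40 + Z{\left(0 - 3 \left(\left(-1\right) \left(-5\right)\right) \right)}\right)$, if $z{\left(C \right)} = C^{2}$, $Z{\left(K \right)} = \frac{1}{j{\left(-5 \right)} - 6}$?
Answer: $\frac{11711}{6} \approx 1951.8$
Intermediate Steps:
$j{\left(w \right)} = \frac{5 + w}{-5 + w}$
$Z{\left(K \right)} = - \frac{1}{6}$ ($Z{\left(K \right)} = \frac{1}{\frac{5 - 5}{-5 - 5} - 6} = \frac{1}{\frac{1}{-10} \cdot 0 - 6} = \frac{1}{\left(- \frac{1}{10}\right) 0 - 6} = \frac{1}{0 - 6} = \frac{1}{-6} = - \frac{1}{6}$)
$z{\left(-7 \right)} \left(40 + Z{\left(0 - 3 \left(\left(-1\right) \left(-5\right)\right) \right)}\right) = \left(-7\right)^{2} \left(40 - \frac{1}{6}\right) = 49 \cdot \frac{239}{6} = \frac{11711}{6}$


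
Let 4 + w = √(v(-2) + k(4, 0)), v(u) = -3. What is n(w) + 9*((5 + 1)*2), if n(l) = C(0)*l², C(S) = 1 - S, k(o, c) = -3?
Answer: 118 - 8*I*√6 ≈ 118.0 - 19.596*I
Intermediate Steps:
w = -4 + I*√6 (w = -4 + √(-3 - 3) = -4 + √(-6) = -4 + I*√6 ≈ -4.0 + 2.4495*I)
n(l) = l² (n(l) = (1 - 1*0)*l² = (1 + 0)*l² = 1*l² = l²)
n(w) + 9*((5 + 1)*2) = (-4 + I*√6)² + 9*((5 + 1)*2) = (-4 + I*√6)² + 9*(6*2) = (-4 + I*√6)² + 9*12 = (-4 + I*√6)² + 108 = 108 + (-4 + I*√6)²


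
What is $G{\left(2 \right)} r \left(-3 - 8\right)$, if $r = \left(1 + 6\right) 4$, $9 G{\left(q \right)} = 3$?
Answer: $- \frac{308}{3} \approx -102.67$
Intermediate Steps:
$G{\left(q \right)} = \frac{1}{3}$ ($G{\left(q \right)} = \frac{1}{9} \cdot 3 = \frac{1}{3}$)
$r = 28$ ($r = 7 \cdot 4 = 28$)
$G{\left(2 \right)} r \left(-3 - 8\right) = \frac{1}{3} \cdot 28 \left(-3 - 8\right) = \frac{28}{3} \left(-11\right) = - \frac{308}{3}$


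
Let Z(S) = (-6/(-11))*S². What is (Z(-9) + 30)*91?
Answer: 74256/11 ≈ 6750.5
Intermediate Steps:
Z(S) = 6*S²/11 (Z(S) = (-6*(-1/11))*S² = 6*S²/11)
(Z(-9) + 30)*91 = ((6/11)*(-9)² + 30)*91 = ((6/11)*81 + 30)*91 = (486/11 + 30)*91 = (816/11)*91 = 74256/11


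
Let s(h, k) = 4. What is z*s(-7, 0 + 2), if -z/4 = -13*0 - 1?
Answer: 16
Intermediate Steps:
z = 4 (z = -4*(-13*0 - 1) = -4*(0 - 1) = -4*(-1) = 4)
z*s(-7, 0 + 2) = 4*4 = 16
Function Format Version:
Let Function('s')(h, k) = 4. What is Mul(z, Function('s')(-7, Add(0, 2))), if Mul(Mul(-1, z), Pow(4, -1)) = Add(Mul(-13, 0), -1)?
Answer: 16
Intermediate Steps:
z = 4 (z = Mul(-4, Add(Mul(-13, 0), -1)) = Mul(-4, Add(0, -1)) = Mul(-4, -1) = 4)
Mul(z, Function('s')(-7, Add(0, 2))) = Mul(4, 4) = 16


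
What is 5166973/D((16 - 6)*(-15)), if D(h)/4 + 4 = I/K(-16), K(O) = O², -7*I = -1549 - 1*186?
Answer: -2314803904/5433 ≈ -4.2606e+5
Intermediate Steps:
I = 1735/7 (I = -(-1549 - 1*186)/7 = -(-1549 - 186)/7 = -⅐*(-1735) = 1735/7 ≈ 247.86)
D(h) = -5433/448 (D(h) = -16 + 4*(1735/(7*((-16)²))) = -16 + 4*((1735/7)/256) = -16 + 4*((1735/7)*(1/256)) = -16 + 4*(1735/1792) = -16 + 1735/448 = -5433/448)
5166973/D((16 - 6)*(-15)) = 5166973/(-5433/448) = 5166973*(-448/5433) = -2314803904/5433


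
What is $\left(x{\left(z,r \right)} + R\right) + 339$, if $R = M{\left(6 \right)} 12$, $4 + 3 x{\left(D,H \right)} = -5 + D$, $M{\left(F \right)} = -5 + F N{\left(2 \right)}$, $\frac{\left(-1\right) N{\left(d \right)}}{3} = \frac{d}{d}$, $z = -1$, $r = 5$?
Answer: $\frac{179}{3} \approx 59.667$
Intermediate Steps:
$N{\left(d \right)} = -3$ ($N{\left(d \right)} = - 3 \frac{d}{d} = \left(-3\right) 1 = -3$)
$M{\left(F \right)} = -5 - 3 F$ ($M{\left(F \right)} = -5 + F \left(-3\right) = -5 - 3 F$)
$x{\left(D,H \right)} = -3 + \frac{D}{3}$ ($x{\left(D,H \right)} = - \frac{4}{3} + \frac{-5 + D}{3} = - \frac{4}{3} + \left(- \frac{5}{3} + \frac{D}{3}\right) = -3 + \frac{D}{3}$)
$R = -276$ ($R = \left(-5 - 18\right) 12 = \left(-23\right) 12 = -276$)
$\left(x{\left(z,r \right)} + R\right) + 339 = \left(\left(-3 + \frac{1}{3} \left(-1\right)\right) - 276\right) + 339 = \left(\left(-3 - \frac{1}{3}\right) - 276\right) + 339 = \left(- \frac{10}{3} - 276\right) + 339 = - \frac{838}{3} + 339 = \frac{179}{3}$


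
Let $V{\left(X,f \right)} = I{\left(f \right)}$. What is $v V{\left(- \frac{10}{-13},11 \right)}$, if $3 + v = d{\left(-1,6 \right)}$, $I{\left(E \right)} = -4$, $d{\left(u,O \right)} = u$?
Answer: $16$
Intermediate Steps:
$v = -4$ ($v = -3 - 1 = -4$)
$V{\left(X,f \right)} = -4$
$v V{\left(- \frac{10}{-13},11 \right)} = \left(-4\right) \left(-4\right) = 16$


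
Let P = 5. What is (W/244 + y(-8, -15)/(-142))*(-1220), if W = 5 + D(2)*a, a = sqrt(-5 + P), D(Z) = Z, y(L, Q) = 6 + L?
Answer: -2995/71 ≈ -42.183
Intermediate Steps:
a = 0 (a = sqrt(-5 + 5) = sqrt(0) = 0)
W = 5 (W = 5 + 2*0 = 5 + 0 = 5)
(W/244 + y(-8, -15)/(-142))*(-1220) = (5/244 + (6 - 8)/(-142))*(-1220) = (5*(1/244) - 2*(-1/142))*(-1220) = (5/244 + 1/71)*(-1220) = (599/17324)*(-1220) = -2995/71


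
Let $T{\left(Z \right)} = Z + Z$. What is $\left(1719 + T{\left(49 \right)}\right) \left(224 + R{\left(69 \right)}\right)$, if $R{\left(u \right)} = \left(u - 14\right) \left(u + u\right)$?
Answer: $14198038$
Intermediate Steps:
$T{\left(Z \right)} = 2 Z$
$R{\left(u \right)} = 2 u \left(-14 + u\right)$ ($R{\left(u \right)} = \left(-14 + u\right) 2 u = 2 u \left(-14 + u\right)$)
$\left(1719 + T{\left(49 \right)}\right) \left(224 + R{\left(69 \right)}\right) = \left(1719 + 2 \cdot 49\right) \left(224 + 2 \cdot 69 \left(-14 + 69\right)\right) = \left(1719 + 98\right) \left(224 + 2 \cdot 69 \cdot 55\right) = 1817 \left(224 + 7590\right) = 1817 \cdot 7814 = 14198038$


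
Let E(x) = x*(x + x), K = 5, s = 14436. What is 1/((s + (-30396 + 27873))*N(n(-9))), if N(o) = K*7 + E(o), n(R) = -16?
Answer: 1/6516411 ≈ 1.5346e-7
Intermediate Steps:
E(x) = 2*x² (E(x) = x*(2*x) = 2*x²)
N(o) = 35 + 2*o² (N(o) = 5*7 + 2*o² = 35 + 2*o²)
1/((s + (-30396 + 27873))*N(n(-9))) = 1/((14436 + (-30396 + 27873))*(35 + 2*(-16)²)) = 1/((14436 - 2523)*(35 + 2*256)) = 1/(11913*(35 + 512)) = (1/11913)/547 = (1/11913)*(1/547) = 1/6516411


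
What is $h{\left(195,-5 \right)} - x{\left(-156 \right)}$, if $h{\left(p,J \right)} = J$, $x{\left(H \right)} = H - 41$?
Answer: $192$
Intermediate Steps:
$x{\left(H \right)} = -41 + H$
$h{\left(195,-5 \right)} - x{\left(-156 \right)} = -5 - \left(-41 - 156\right) = -5 - -197 = -5 + 197 = 192$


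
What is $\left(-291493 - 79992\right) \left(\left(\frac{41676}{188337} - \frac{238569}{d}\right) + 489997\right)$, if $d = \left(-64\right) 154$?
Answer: $- \frac{112634501471989166535}{618749824} \approx -1.8204 \cdot 10^{11}$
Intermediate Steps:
$d = -9856$
$\left(-291493 - 79992\right) \left(\left(\frac{41676}{188337} - \frac{238569}{d}\right) + 489997\right) = \left(-291493 - 79992\right) \left(\left(\frac{41676}{188337} - \frac{238569}{-9856}\right) + 489997\right) = \left(-291493 - 79992\right) \left(\left(41676 \cdot \frac{1}{188337} - - \frac{238569}{9856}\right) + 489997\right) = - 371485 \left(\left(\frac{13892}{62779} + \frac{238569}{9856}\right) + 489997\right) = - 371485 \left(\frac{15114042803}{618749824} + 489997\right) = \left(-371485\right) \frac{303200671553331}{618749824} = - \frac{112634501471989166535}{618749824}$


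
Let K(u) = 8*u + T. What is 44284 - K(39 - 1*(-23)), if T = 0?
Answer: 43788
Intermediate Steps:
K(u) = 8*u (K(u) = 8*u + 0 = 8*u)
44284 - K(39 - 1*(-23)) = 44284 - 8*(39 - 1*(-23)) = 44284 - 8*(39 + 23) = 44284 - 8*62 = 44284 - 1*496 = 44284 - 496 = 43788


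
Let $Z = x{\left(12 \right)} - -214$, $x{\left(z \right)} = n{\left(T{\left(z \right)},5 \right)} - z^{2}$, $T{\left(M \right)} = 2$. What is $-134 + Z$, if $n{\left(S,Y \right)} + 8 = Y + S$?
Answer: $-65$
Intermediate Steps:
$n{\left(S,Y \right)} = -8 + S + Y$ ($n{\left(S,Y \right)} = -8 + \left(Y + S\right) = -8 + \left(S + Y\right) = -8 + S + Y$)
$x{\left(z \right)} = -1 - z^{2}$ ($x{\left(z \right)} = \left(-8 + 2 + 5\right) - z^{2} = -1 - z^{2}$)
$Z = 69$ ($Z = \left(-1 - 12^{2}\right) - -214 = \left(-1 - 144\right) + 214 = -145 + 214 = 69$)
$-134 + Z = -134 + 69 = -65$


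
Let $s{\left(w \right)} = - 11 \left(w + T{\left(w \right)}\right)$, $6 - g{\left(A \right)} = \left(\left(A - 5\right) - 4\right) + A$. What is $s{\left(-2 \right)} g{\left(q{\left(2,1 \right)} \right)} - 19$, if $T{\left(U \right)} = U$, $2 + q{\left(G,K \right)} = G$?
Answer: $641$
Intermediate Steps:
$q{\left(G,K \right)} = -2 + G$
$g{\left(A \right)} = 15 - 2 A$ ($g{\left(A \right)} = 6 - \left(\left(\left(A - 5\right) - 4\right) + A\right) = 6 - \left(\left(\left(-5 + A\right) - 4\right) + A\right) = 6 - \left(\left(-9 + A\right) + A\right) = 6 - \left(-9 + 2 A\right) = 15 - 2 A$)
$s{\left(w \right)} = - 22 w$ ($s{\left(w \right)} = - 11 \left(w + w\right) = - 11 \cdot 2 w = - 22 w$)
$s{\left(-2 \right)} g{\left(q{\left(2,1 \right)} \right)} - 19 = \left(-22\right) \left(-2\right) \left(15 - 2 \left(-2 + 2\right)\right) - 19 = 44 \left(15 - 0\right) - 19 = 44 \left(15 + 0\right) - 19 = 44 \cdot 15 - 19 = 660 - 19 = 641$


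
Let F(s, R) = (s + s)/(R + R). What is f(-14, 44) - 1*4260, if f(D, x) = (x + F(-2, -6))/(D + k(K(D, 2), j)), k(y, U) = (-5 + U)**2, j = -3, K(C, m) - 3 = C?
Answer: -638867/150 ≈ -4259.1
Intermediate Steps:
K(C, m) = 3 + C
F(s, R) = s/R (F(s, R) = (2*s)/((2*R)) = (2*s)*(1/(2*R)) = s/R)
f(D, x) = (1/3 + x)/(64 + D) (f(D, x) = (x - 2/(-6))/(D + (-5 - 3)**2) = (x - 2*(-1/6))/(D + (-8)**2) = (x + 1/3)/(D + 64) = (1/3 + x)/(64 + D))
f(-14, 44) - 1*4260 = (1/3 + 44)/(64 - 14) - 1*4260 = (133/3)/50 - 4260 = (1/50)*(133/3) - 4260 = 133/150 - 4260 = -638867/150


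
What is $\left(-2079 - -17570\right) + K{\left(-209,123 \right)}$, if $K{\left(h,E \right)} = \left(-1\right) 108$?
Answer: $15383$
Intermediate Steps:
$K{\left(h,E \right)} = -108$
$\left(-2079 - -17570\right) + K{\left(-209,123 \right)} = \left(-2079 - -17570\right) - 108 = \left(-2079 + 17570\right) - 108 = 15491 - 108 = 15383$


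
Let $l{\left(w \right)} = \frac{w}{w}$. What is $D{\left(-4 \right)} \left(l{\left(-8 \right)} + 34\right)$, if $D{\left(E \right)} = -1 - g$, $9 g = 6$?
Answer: $- \frac{175}{3} \approx -58.333$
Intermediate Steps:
$g = \frac{2}{3}$ ($g = \frac{1}{9} \cdot 6 = \frac{2}{3} \approx 0.66667$)
$D{\left(E \right)} = - \frac{5}{3}$ ($D{\left(E \right)} = -1 - \frac{2}{3} = - \frac{5}{3}$)
$l{\left(w \right)} = 1$
$D{\left(-4 \right)} \left(l{\left(-8 \right)} + 34\right) = - \frac{5 \left(1 + 34\right)}{3} = \left(- \frac{5}{3}\right) 35 = - \frac{175}{3}$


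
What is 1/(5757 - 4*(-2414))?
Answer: 1/15413 ≈ 6.4880e-5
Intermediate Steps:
1/(5757 - 4*(-2414)) = 1/(5757 + 9656) = 1/15413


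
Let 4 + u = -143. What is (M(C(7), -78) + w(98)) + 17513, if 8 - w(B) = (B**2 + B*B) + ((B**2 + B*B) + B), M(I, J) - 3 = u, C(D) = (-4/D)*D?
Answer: -21137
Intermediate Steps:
u = -147 (u = -4 - 143 = -147)
C(D) = -4
M(I, J) = -144 (M(I, J) = 3 - 147 = -144)
w(B) = 8 - B - 4*B**2 (w(B) = 8 - ((B**2 + B*B) + ((B**2 + B*B) + B)) = 8 - ((B**2 + B**2) + ((B**2 + B**2) + B)) = 8 - (2*B**2 + (2*B**2 + B)) = 8 - (2*B**2 + (B + 2*B**2)) = 8 - (B + 4*B**2) = 8 + (-B - 4*B**2) = 8 - B - 4*B**2)
(M(C(7), -78) + w(98)) + 17513 = (-144 + (8 - 1*98 - 4*98**2)) + 17513 = (-144 + (8 - 98 - 4*9604)) + 17513 = (-144 + (8 - 98 - 38416)) + 17513 = (-144 - 38506) + 17513 = -38650 + 17513 = -21137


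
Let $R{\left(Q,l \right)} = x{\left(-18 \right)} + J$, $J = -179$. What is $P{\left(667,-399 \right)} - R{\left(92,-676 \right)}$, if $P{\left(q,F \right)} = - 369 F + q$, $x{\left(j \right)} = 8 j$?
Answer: $148221$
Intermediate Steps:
$P{\left(q,F \right)} = q - 369 F$
$R{\left(Q,l \right)} = -323$ ($R{\left(Q,l \right)} = 8 \left(-18\right) - 179 = -144 - 179 = -323$)
$P{\left(667,-399 \right)} - R{\left(92,-676 \right)} = \left(667 - -147231\right) - -323 = \left(667 + 147231\right) + 323 = 147898 + 323 = 148221$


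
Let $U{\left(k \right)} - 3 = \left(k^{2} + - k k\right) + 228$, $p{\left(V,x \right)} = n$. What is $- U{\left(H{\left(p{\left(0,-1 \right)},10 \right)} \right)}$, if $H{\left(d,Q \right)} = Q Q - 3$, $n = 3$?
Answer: $-231$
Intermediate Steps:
$p{\left(V,x \right)} = 3$
$H{\left(d,Q \right)} = -3 + Q^{2}$ ($H{\left(d,Q \right)} = Q^{2} - 3 = -3 + Q^{2}$)
$U{\left(k \right)} = 231$ ($U{\left(k \right)} = 3 + \left(\left(k^{2} + - k k\right) + 228\right) = 3 + \left(\left(k^{2} - k^{2}\right) + 228\right) = 3 + \left(0 + 228\right) = 3 + 228 = 231$)
$- U{\left(H{\left(p{\left(0,-1 \right)},10 \right)} \right)} = \left(-1\right) 231 = -231$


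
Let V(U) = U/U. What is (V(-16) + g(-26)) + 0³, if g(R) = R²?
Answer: 677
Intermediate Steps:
V(U) = 1
(V(-16) + g(-26)) + 0³ = (1 + (-26)²) + 0³ = (1 + 676) + 0 = 677 + 0 = 677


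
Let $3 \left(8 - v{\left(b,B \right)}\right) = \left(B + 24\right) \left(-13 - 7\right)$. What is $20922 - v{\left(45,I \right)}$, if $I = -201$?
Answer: $22094$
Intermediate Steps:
$v{\left(b,B \right)} = 168 + \frac{20 B}{3}$ ($v{\left(b,B \right)} = 8 - \frac{\left(B + 24\right) \left(-13 - 7\right)}{3} = 8 - \frac{\left(24 + B\right) \left(-20\right)}{3} = 8 - \frac{-480 - 20 B}{3} = 8 + \left(160 + \frac{20 B}{3}\right) = 168 + \frac{20 B}{3}$)
$20922 - v{\left(45,I \right)} = 20922 - \left(168 + \frac{20}{3} \left(-201\right)\right) = 20922 - \left(168 - 1340\right) = 20922 - -1172 = 20922 + 1172 = 22094$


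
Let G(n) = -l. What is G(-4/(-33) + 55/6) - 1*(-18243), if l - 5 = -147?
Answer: 18385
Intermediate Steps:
l = -142 (l = 5 - 147 = -142)
G(n) = 142 (G(n) = -1*(-142) = 142)
G(-4/(-33) + 55/6) - 1*(-18243) = 142 - 1*(-18243) = 142 + 18243 = 18385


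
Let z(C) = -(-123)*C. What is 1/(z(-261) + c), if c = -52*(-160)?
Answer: -1/23783 ≈ -4.2047e-5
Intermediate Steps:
z(C) = 123*C
c = 8320
1/(z(-261) + c) = 1/(123*(-261) + 8320) = 1/(-32103 + 8320) = 1/(-23783) = -1/23783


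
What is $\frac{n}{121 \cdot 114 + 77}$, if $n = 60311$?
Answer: $\frac{60311}{13871} \approx 4.348$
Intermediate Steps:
$\frac{n}{121 \cdot 114 + 77} = \frac{60311}{121 \cdot 114 + 77} = \frac{60311}{13794 + 77} = \frac{60311}{13871}$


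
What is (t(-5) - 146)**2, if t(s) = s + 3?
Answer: 21904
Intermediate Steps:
t(s) = 3 + s
(t(-5) - 146)**2 = ((3 - 5) - 146)**2 = (-2 - 146)**2 = (-148)**2 = 21904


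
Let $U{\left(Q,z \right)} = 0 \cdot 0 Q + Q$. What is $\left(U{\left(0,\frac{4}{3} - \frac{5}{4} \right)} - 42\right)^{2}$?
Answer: $1764$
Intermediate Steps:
$U{\left(Q,z \right)} = Q$ ($U{\left(Q,z \right)} = 0 Q + Q = 0 + Q = Q$)
$\left(U{\left(0,\frac{4}{3} - \frac{5}{4} \right)} - 42\right)^{2} = \left(0 - 42\right)^{2} = \left(-42\right)^{2} = 1764$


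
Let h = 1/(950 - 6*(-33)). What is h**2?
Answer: 1/1317904 ≈ 7.5878e-7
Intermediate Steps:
h = 1/1148 (h = 1/(950 + 198) = 1/1148 ≈ 0.00087108)
h**2 = (1/1148)**2 = 1/1317904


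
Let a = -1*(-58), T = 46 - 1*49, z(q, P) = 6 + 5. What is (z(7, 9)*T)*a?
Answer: -1914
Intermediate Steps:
z(q, P) = 11
T = -3 (T = 46 - 49 = -3)
a = 58
(z(7, 9)*T)*a = (11*(-3))*58 = -33*58 = -1914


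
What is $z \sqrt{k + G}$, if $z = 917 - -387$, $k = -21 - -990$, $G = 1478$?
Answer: $1304 \sqrt{2447} \approx 64505.0$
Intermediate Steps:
$k = 969$ ($k = -21 + 990 = 969$)
$z = 1304$ ($z = 917 + 387 = 1304$)
$z \sqrt{k + G} = 1304 \sqrt{969 + 1478} = 1304 \sqrt{2447}$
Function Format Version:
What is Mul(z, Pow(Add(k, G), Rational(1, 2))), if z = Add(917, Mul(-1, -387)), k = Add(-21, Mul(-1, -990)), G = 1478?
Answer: Mul(1304, Pow(2447, Rational(1, 2))) ≈ 64505.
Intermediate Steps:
k = 969 (k = Add(-21, 990) = 969)
z = 1304 (z = Add(917, 387) = 1304)
Mul(z, Pow(Add(k, G), Rational(1, 2))) = Mul(1304, Pow(Add(969, 1478), Rational(1, 2))) = Mul(1304, Pow(2447, Rational(1, 2)))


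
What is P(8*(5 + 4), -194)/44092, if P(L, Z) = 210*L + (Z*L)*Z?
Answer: 681228/11023 ≈ 61.801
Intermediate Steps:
P(L, Z) = 210*L + L*Z² (P(L, Z) = 210*L + (L*Z)*Z = 210*L + L*Z²)
P(8*(5 + 4), -194)/44092 = ((8*(5 + 4))*(210 + (-194)²))/44092 = ((8*9)*(210 + 37636))*(1/44092) = (72*37846)*(1/44092) = 2724912*(1/44092) = 681228/11023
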